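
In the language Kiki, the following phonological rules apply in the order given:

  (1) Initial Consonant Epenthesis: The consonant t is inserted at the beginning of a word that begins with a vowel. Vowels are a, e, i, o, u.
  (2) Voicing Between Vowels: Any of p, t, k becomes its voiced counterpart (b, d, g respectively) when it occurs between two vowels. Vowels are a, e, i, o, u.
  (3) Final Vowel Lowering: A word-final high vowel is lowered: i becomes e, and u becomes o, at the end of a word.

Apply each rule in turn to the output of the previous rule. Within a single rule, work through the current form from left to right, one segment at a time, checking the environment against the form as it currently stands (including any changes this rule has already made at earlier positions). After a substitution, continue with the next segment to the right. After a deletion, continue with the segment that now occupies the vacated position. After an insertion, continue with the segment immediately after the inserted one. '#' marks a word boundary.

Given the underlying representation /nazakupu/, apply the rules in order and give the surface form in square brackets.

[nazagubo]

(1) Initial Consonant Epenthesis: no change — [nazakupu]
(2) Voicing Between Vowels: [nazakupu] → [nazagubu]
(3) Final Vowel Lowering: [nazagubu] → [nazagubo]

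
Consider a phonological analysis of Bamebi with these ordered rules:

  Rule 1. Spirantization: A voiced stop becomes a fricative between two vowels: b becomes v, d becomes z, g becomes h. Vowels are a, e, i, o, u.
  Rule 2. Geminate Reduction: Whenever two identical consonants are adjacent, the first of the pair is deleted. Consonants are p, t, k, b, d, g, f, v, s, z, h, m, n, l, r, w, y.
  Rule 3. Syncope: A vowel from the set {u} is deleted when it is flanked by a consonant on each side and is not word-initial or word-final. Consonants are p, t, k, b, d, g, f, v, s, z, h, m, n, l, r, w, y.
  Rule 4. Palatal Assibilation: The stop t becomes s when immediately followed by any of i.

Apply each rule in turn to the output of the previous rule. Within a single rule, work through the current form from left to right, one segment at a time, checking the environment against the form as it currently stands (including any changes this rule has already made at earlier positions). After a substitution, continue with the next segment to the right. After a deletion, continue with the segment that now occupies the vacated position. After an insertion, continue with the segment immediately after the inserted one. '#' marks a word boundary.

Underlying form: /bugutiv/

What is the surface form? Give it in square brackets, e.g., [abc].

[bhsiv]

Rule 1 Spirantization: [bugutiv] → [buhutiv]
Rule 2 Geminate Reduction: no change — [buhutiv]
Rule 3 Syncope: [buhutiv] → [bhtiv]
Rule 4 Palatal Assibilation: [bhtiv] → [bhsiv]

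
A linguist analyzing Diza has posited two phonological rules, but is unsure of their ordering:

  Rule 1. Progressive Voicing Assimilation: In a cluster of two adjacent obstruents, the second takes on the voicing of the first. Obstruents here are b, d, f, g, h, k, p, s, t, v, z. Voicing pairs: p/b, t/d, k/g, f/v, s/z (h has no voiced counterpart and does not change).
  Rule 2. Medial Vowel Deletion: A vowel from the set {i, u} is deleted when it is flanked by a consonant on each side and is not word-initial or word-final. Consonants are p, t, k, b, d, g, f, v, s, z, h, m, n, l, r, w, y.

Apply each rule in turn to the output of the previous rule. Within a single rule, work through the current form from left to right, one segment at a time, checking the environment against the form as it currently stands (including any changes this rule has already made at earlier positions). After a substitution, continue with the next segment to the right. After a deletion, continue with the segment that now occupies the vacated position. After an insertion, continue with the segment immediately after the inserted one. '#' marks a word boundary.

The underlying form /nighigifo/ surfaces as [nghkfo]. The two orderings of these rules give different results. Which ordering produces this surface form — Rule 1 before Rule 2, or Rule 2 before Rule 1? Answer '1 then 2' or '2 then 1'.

Order 1 then 2:
  1 Progressive Voicing Assimilation: no change — [nighigifo]
  2 Medial Vowel Deletion: [nighigifo] → [nghgfo]
  result: [nghgfo]
Order 2 then 1:
  2 Medial Vowel Deletion: [nighigifo] → [nghgfo]
  1 Progressive Voicing Assimilation: [nghgfo] → [nghkfo]
  result: [nghkfo]

2 then 1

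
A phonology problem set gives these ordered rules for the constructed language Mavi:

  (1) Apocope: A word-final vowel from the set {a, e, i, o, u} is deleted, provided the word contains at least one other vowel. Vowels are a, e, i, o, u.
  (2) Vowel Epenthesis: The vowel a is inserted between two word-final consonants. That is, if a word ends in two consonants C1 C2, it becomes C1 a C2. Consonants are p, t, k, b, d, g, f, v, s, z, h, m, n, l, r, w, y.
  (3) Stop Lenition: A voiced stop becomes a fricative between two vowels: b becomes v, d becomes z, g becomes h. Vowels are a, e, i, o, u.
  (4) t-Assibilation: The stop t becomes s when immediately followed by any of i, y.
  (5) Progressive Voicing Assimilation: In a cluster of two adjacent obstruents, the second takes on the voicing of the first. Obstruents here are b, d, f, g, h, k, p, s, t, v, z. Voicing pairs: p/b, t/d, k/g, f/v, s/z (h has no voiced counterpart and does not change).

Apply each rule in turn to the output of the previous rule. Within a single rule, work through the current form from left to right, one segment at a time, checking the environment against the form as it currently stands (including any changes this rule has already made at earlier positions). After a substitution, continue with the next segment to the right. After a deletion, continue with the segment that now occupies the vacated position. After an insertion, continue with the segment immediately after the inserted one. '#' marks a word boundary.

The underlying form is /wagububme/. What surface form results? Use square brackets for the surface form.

(1) Apocope: [wagububme] → [wagububm]
(2) Vowel Epenthesis: [wagububm] → [wagububam]
(3) Stop Lenition: [wagububam] → [wahuvuvam]
(4) t-Assibilation: no change — [wahuvuvam]
(5) Progressive Voicing Assimilation: no change — [wahuvuvam]

[wahuvuvam]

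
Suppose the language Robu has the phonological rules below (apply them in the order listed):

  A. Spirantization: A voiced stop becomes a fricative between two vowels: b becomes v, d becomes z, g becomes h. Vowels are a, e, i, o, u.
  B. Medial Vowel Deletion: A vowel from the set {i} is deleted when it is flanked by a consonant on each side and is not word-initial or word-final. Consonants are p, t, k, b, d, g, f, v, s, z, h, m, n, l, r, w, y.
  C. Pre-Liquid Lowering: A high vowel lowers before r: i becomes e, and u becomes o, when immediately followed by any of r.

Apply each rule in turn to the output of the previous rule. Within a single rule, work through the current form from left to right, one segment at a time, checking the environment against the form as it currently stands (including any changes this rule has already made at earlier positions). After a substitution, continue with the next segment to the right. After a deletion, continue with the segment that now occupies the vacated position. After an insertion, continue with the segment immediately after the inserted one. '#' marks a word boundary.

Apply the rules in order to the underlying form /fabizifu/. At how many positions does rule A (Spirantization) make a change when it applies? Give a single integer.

A Spirantization: [fabizifu] → [favizifu]
B Medial Vowel Deletion: [favizifu] → [favzfu]
C Pre-Liquid Lowering: no change — [favzfu]
Rule A changed 1 position(s).

1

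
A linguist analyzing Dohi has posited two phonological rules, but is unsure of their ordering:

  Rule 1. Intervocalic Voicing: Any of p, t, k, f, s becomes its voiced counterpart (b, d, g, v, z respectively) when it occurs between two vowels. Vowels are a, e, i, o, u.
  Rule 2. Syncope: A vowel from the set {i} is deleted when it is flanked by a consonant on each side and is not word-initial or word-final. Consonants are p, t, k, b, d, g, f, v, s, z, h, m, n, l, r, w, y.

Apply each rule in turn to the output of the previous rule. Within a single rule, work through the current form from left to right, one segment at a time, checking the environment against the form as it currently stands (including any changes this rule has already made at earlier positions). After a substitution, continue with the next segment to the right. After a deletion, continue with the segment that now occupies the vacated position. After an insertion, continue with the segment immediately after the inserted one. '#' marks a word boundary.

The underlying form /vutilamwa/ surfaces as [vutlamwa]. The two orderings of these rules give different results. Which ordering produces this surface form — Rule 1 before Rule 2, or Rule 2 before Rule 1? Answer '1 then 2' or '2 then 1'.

Order 1 then 2:
  1 Intervocalic Voicing: [vutilamwa] → [vudilamwa]
  2 Syncope: [vudilamwa] → [vudlamwa]
  result: [vudlamwa]
Order 2 then 1:
  2 Syncope: [vutilamwa] → [vutlamwa]
  1 Intervocalic Voicing: no change — [vutlamwa]
  result: [vutlamwa]

2 then 1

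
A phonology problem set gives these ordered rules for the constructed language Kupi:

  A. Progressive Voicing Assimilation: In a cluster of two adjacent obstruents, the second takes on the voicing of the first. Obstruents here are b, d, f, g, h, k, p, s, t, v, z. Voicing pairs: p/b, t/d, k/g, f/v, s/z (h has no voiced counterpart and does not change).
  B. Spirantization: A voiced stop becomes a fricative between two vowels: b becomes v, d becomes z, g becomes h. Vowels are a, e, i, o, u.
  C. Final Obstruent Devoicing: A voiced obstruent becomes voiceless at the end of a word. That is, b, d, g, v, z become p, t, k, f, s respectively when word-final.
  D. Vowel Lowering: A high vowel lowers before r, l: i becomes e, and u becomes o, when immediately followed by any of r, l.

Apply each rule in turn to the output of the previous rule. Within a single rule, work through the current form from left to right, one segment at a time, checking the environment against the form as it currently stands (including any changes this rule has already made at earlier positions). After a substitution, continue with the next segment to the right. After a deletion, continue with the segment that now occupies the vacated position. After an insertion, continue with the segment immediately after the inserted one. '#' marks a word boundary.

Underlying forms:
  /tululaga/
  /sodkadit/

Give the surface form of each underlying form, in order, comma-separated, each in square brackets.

[tololaha], [sodgazit]

/tululaga/:
  A Progressive Voicing Assimilation: no change — [tululaga]
  B Spirantization: [tululaga] → [tululaha]
  C Final Obstruent Devoicing: no change — [tululaha]
  D Vowel Lowering: [tululaha] → [tololaha]
/sodkadit/:
  A Progressive Voicing Assimilation: [sodkadit] → [sodgadit]
  B Spirantization: [sodgadit] → [sodgazit]
  C Final Obstruent Devoicing: no change — [sodgazit]
  D Vowel Lowering: no change — [sodgazit]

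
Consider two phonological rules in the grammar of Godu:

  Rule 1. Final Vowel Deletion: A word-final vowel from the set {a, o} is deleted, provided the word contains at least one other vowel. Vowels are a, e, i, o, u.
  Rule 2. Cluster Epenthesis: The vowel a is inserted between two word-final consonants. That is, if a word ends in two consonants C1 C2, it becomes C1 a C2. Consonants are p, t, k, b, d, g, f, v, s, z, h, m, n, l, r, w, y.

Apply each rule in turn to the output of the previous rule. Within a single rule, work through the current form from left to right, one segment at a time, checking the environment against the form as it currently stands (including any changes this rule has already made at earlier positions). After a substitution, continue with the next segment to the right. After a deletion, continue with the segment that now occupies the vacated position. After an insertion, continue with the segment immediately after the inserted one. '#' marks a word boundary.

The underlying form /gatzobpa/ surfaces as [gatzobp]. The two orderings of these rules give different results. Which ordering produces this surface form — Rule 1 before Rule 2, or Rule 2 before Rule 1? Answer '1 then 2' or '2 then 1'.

2 then 1

Order 1 then 2:
  1 Final Vowel Deletion: [gatzobpa] → [gatzobp]
  2 Cluster Epenthesis: [gatzobp] → [gatzobap]
  result: [gatzobap]
Order 2 then 1:
  2 Cluster Epenthesis: no change — [gatzobpa]
  1 Final Vowel Deletion: [gatzobpa] → [gatzobp]
  result: [gatzobp]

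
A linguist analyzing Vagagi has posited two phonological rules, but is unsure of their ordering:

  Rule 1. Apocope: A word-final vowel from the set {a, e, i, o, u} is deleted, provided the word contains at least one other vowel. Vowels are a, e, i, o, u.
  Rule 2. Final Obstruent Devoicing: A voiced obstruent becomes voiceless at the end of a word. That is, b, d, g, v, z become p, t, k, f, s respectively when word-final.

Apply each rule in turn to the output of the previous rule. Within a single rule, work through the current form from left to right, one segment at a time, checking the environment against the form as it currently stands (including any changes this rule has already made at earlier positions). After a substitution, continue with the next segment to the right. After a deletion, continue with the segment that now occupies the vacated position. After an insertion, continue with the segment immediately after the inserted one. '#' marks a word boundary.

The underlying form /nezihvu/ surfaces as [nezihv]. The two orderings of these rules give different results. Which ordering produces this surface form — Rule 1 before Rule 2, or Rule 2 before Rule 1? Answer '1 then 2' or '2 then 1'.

Order 1 then 2:
  1 Apocope: [nezihvu] → [nezihv]
  2 Final Obstruent Devoicing: [nezihv] → [nezihf]
  result: [nezihf]
Order 2 then 1:
  2 Final Obstruent Devoicing: no change — [nezihvu]
  1 Apocope: [nezihvu] → [nezihv]
  result: [nezihv]

2 then 1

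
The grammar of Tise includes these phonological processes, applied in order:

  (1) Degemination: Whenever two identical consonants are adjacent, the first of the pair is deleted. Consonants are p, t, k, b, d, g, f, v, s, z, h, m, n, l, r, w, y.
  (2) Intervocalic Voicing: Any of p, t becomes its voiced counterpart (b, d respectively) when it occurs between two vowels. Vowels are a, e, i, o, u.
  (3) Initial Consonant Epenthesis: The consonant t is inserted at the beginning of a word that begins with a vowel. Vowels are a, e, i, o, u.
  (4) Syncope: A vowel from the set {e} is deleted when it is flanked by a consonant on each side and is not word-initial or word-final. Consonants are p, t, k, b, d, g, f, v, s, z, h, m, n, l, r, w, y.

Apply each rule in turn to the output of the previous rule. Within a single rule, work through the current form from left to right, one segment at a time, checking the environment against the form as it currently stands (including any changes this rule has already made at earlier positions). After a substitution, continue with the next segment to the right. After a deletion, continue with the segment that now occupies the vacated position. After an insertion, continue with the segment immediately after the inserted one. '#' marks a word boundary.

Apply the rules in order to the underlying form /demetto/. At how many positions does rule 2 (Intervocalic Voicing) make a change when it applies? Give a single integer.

(1) Degemination: [demetto] → [demeto]
(2) Intervocalic Voicing: [demeto] → [demedo]
(3) Initial Consonant Epenthesis: no change — [demedo]
(4) Syncope: [demedo] → [dmdo]
Rule 2 changed 1 position(s).

1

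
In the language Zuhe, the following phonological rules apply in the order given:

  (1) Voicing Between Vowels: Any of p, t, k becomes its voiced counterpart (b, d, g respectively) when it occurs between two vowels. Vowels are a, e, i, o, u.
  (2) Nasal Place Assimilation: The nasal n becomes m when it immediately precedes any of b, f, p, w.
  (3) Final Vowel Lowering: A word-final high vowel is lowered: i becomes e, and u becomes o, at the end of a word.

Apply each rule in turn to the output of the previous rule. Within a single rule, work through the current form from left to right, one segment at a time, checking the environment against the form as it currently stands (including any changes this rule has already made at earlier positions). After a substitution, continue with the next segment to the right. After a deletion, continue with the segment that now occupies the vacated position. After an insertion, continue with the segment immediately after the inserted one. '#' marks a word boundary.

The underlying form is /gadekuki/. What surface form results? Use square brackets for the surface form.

(1) Voicing Between Vowels: [gadekuki] → [gadegugi]
(2) Nasal Place Assimilation: no change — [gadegugi]
(3) Final Vowel Lowering: [gadegugi] → [gadeguge]

[gadeguge]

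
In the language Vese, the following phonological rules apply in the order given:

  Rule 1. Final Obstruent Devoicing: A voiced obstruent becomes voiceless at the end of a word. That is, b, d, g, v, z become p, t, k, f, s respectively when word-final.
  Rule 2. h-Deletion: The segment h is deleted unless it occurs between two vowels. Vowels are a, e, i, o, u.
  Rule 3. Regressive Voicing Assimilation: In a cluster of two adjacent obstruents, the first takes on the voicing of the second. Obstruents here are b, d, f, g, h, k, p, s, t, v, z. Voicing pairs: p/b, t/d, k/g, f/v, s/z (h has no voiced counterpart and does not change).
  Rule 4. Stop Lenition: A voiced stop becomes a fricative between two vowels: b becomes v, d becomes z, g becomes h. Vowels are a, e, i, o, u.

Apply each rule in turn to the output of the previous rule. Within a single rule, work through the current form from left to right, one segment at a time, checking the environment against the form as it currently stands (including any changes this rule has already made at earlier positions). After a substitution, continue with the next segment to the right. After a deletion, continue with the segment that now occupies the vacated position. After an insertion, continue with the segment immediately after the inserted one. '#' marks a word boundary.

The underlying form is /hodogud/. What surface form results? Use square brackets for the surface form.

Rule 1 Final Obstruent Devoicing: [hodogud] → [hodogut]
Rule 2 h-Deletion: [hodogut] → [odogut]
Rule 3 Regressive Voicing Assimilation: no change — [odogut]
Rule 4 Stop Lenition: [odogut] → [ozohut]

[ozohut]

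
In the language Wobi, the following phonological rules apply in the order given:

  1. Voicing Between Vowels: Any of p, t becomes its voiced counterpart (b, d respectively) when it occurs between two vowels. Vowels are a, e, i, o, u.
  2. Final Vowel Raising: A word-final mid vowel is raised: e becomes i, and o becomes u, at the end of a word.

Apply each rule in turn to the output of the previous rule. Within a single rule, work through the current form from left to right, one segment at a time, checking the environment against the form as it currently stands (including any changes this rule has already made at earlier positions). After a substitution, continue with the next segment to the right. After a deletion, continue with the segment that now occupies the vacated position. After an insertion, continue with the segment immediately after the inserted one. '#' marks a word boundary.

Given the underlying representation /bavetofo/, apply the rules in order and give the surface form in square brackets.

[bavedofu]

1 Voicing Between Vowels: [bavetofo] → [bavedofo]
2 Final Vowel Raising: [bavedofo] → [bavedofu]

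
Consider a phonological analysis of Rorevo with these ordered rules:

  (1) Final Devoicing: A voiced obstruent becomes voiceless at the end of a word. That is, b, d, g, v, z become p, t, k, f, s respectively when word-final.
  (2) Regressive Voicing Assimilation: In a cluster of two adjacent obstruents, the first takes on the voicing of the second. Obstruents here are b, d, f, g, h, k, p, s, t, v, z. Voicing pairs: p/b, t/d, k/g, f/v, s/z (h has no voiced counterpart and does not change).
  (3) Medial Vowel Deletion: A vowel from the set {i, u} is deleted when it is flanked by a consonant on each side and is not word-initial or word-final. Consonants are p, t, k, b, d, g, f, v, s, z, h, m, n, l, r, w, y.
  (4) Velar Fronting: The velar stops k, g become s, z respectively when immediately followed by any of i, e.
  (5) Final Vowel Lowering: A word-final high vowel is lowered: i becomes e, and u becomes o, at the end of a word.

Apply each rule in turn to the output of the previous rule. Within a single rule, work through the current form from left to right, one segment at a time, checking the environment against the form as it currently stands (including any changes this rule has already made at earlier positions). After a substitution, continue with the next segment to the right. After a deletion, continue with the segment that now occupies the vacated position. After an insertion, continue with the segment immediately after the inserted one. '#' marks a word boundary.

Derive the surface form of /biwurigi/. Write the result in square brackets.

(1) Final Devoicing: no change — [biwurigi]
(2) Regressive Voicing Assimilation: no change — [biwurigi]
(3) Medial Vowel Deletion: [biwurigi] → [bwrgi]
(4) Velar Fronting: [bwrgi] → [bwrzi]
(5) Final Vowel Lowering: [bwrzi] → [bwrze]

[bwrze]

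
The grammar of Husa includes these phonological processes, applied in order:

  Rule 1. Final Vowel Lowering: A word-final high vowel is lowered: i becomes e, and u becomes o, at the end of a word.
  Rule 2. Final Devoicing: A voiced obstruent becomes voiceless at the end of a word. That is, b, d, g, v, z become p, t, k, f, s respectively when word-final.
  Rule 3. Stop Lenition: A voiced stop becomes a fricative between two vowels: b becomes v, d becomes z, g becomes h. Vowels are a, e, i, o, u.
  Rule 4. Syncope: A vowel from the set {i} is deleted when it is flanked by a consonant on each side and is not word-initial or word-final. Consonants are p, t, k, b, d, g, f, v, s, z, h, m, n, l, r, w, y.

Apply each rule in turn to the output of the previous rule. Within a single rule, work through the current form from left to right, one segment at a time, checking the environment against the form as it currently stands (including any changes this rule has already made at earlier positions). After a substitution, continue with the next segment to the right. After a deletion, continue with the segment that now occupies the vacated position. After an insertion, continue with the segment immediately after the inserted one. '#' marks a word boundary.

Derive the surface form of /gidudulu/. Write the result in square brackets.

Rule 1 Final Vowel Lowering: [gidudulu] → [gidudulo]
Rule 2 Final Devoicing: no change — [gidudulo]
Rule 3 Stop Lenition: [gidudulo] → [gizuzulo]
Rule 4 Syncope: [gizuzulo] → [gzuzulo]

[gzuzulo]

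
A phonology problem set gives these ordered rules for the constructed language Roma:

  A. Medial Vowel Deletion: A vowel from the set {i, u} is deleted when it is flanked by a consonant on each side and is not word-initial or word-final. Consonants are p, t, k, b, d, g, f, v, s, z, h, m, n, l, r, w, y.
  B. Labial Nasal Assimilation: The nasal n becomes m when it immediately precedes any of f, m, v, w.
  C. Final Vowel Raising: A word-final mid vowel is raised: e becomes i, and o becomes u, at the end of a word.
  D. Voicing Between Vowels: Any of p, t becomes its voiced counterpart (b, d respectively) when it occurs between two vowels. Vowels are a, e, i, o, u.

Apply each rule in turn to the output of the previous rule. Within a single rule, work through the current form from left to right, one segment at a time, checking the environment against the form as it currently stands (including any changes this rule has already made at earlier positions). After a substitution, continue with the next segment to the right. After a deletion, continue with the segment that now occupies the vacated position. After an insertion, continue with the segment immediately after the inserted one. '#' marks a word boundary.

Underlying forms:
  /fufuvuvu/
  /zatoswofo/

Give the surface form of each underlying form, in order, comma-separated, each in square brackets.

/fufuvuvu/:
  A Medial Vowel Deletion: [fufuvuvu] → [ffvvu]
  B Labial Nasal Assimilation: no change — [ffvvu]
  C Final Vowel Raising: no change — [ffvvu]
  D Voicing Between Vowels: no change — [ffvvu]
/zatoswofo/:
  A Medial Vowel Deletion: no change — [zatoswofo]
  B Labial Nasal Assimilation: no change — [zatoswofo]
  C Final Vowel Raising: [zatoswofo] → [zatoswofu]
  D Voicing Between Vowels: [zatoswofu] → [zadoswofu]

[ffvvu], [zadoswofu]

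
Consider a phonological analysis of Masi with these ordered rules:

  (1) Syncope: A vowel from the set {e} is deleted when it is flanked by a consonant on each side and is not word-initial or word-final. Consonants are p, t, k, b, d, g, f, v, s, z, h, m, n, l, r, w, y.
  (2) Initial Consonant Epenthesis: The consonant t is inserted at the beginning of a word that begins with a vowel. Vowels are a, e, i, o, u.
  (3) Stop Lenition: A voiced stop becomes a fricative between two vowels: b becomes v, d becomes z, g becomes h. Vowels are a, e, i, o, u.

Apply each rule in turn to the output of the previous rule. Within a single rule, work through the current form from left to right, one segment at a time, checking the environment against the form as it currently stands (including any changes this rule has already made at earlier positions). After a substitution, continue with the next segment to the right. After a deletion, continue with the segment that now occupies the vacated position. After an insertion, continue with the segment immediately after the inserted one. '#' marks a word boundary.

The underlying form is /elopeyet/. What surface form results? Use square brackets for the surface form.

(1) Syncope: [elopeyet] → [elopyt]
(2) Initial Consonant Epenthesis: [elopyt] → [telopyt]
(3) Stop Lenition: no change — [telopyt]

[telopyt]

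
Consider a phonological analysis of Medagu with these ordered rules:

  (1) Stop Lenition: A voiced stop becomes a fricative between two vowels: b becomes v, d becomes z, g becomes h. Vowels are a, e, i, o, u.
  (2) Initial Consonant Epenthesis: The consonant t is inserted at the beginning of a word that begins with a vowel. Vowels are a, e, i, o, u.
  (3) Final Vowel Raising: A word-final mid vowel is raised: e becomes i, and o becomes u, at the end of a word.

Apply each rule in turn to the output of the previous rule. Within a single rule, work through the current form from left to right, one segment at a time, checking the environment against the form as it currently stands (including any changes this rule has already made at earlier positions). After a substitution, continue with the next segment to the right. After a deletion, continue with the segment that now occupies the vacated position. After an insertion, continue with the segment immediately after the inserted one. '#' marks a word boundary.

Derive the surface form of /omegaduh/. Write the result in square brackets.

(1) Stop Lenition: [omegaduh] → [omehazuh]
(2) Initial Consonant Epenthesis: [omehazuh] → [tomehazuh]
(3) Final Vowel Raising: no change — [tomehazuh]

[tomehazuh]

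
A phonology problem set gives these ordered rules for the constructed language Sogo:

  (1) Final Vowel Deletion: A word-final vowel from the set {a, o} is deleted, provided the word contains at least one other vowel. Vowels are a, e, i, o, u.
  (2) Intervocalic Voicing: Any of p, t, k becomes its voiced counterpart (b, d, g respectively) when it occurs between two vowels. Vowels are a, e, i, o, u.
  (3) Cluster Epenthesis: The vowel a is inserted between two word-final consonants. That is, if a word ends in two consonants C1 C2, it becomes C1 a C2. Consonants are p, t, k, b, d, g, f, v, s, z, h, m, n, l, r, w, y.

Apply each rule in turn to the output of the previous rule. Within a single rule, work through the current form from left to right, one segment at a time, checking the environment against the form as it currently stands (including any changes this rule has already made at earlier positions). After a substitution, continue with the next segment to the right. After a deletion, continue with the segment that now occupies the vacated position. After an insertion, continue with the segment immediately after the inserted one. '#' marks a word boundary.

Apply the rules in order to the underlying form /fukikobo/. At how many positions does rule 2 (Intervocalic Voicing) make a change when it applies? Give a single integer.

2

(1) Final Vowel Deletion: [fukikobo] → [fukikob]
(2) Intervocalic Voicing: [fukikob] → [fugigob]
(3) Cluster Epenthesis: no change — [fugigob]
Rule 2 changed 2 position(s).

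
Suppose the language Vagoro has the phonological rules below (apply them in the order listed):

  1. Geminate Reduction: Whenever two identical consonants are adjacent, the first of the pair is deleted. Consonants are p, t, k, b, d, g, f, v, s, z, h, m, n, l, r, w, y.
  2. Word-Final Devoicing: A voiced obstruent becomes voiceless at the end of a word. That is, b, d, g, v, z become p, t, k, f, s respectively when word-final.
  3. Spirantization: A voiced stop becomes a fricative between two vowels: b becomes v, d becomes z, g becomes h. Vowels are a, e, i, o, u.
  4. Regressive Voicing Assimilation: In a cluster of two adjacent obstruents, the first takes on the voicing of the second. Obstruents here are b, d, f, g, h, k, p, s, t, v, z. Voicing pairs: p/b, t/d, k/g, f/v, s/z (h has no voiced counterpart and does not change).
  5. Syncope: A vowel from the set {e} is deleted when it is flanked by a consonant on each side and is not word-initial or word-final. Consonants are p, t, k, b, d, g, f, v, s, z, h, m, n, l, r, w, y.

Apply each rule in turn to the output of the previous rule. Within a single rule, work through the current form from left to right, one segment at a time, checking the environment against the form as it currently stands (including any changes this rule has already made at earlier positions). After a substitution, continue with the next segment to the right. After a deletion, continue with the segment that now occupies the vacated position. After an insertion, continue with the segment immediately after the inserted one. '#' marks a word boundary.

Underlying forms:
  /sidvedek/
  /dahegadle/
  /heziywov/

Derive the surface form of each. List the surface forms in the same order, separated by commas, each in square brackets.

[sidvzk], [dahhadle], [hziywof]

/sidvedek/:
  1 Geminate Reduction: no change — [sidvedek]
  2 Word-Final Devoicing: no change — [sidvedek]
  3 Spirantization: [sidvedek] → [sidvezek]
  4 Regressive Voicing Assimilation: no change — [sidvezek]
  5 Syncope: [sidvezek] → [sidvzk]
/dahegadle/:
  1 Geminate Reduction: no change — [dahegadle]
  2 Word-Final Devoicing: no change — [dahegadle]
  3 Spirantization: [dahegadle] → [dahehadle]
  4 Regressive Voicing Assimilation: no change — [dahehadle]
  5 Syncope: [dahehadle] → [dahhadle]
/heziywov/:
  1 Geminate Reduction: no change — [heziywov]
  2 Word-Final Devoicing: [heziywov] → [heziywof]
  3 Spirantization: no change — [heziywof]
  4 Regressive Voicing Assimilation: no change — [heziywof]
  5 Syncope: [heziywof] → [hziywof]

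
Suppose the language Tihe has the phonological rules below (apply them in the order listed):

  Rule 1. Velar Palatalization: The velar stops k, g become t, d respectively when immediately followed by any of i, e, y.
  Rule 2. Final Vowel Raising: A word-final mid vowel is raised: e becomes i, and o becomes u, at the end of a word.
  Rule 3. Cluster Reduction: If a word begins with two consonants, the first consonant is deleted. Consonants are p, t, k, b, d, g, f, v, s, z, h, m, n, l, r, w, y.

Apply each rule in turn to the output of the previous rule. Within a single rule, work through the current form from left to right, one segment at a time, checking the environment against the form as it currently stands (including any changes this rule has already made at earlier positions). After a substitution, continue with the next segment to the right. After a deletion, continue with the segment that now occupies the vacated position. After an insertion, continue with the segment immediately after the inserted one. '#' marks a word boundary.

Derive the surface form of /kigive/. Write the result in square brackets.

[tidivi]

Rule 1 Velar Palatalization: [kigive] → [tidive]
Rule 2 Final Vowel Raising: [tidive] → [tidivi]
Rule 3 Cluster Reduction: no change — [tidivi]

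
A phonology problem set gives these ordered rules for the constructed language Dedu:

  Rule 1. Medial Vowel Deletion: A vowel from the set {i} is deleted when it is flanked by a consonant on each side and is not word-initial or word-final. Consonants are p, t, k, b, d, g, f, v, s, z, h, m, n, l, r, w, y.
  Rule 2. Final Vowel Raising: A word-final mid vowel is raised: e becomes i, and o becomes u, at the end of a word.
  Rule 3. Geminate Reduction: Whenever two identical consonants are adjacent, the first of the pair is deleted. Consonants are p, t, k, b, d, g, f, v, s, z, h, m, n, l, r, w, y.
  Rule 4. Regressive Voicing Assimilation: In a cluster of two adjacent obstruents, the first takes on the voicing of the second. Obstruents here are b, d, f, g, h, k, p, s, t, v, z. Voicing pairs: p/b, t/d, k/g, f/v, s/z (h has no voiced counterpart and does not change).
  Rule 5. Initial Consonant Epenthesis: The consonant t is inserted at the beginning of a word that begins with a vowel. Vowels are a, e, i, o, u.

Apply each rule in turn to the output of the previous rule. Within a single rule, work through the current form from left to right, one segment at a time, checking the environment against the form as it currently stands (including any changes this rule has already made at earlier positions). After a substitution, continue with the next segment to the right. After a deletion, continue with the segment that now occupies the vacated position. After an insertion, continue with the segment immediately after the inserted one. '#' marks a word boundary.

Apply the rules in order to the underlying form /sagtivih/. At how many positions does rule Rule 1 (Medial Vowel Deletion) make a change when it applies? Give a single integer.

2

Rule 1 Medial Vowel Deletion: [sagtivih] → [sagtvh]
Rule 2 Final Vowel Raising: no change — [sagtvh]
Rule 3 Geminate Reduction: no change — [sagtvh]
Rule 4 Regressive Voicing Assimilation: [sagtvh] → [sakdfh]
Rule 5 Initial Consonant Epenthesis: no change — [sakdfh]
Rule Rule 1 changed 2 position(s).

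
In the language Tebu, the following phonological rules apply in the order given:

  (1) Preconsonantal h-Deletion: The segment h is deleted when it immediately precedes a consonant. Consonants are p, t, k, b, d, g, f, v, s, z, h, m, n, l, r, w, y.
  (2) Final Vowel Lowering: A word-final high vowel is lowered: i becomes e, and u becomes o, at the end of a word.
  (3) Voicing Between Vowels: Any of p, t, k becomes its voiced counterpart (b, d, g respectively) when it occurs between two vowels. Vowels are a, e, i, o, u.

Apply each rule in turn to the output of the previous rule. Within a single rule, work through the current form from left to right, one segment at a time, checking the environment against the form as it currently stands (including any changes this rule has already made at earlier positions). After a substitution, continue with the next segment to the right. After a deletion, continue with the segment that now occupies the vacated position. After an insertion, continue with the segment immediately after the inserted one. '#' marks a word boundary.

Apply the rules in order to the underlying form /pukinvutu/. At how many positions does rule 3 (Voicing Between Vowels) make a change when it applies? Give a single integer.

2

(1) Preconsonantal h-Deletion: no change — [pukinvutu]
(2) Final Vowel Lowering: [pukinvutu] → [pukinvuto]
(3) Voicing Between Vowels: [pukinvuto] → [puginvudo]
Rule 3 changed 2 position(s).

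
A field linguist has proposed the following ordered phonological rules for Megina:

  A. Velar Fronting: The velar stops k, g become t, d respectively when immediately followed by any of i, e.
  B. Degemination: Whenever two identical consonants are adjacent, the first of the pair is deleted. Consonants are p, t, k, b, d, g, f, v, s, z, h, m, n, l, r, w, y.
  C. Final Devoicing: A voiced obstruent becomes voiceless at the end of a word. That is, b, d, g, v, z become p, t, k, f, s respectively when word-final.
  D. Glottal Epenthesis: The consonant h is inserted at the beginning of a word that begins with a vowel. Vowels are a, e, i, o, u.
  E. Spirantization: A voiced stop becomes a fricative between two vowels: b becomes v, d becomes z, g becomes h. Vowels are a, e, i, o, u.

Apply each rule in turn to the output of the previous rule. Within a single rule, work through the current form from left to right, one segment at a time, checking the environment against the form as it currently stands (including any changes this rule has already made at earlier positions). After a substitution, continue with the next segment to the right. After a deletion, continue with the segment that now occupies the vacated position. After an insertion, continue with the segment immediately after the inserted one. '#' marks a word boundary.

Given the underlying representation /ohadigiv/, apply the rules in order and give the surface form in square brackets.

[hohazizif]

A Velar Fronting: [ohadigiv] → [ohadidiv]
B Degemination: no change — [ohadidiv]
C Final Devoicing: [ohadidiv] → [ohadidif]
D Glottal Epenthesis: [ohadidif] → [hohadidif]
E Spirantization: [hohadidif] → [hohazizif]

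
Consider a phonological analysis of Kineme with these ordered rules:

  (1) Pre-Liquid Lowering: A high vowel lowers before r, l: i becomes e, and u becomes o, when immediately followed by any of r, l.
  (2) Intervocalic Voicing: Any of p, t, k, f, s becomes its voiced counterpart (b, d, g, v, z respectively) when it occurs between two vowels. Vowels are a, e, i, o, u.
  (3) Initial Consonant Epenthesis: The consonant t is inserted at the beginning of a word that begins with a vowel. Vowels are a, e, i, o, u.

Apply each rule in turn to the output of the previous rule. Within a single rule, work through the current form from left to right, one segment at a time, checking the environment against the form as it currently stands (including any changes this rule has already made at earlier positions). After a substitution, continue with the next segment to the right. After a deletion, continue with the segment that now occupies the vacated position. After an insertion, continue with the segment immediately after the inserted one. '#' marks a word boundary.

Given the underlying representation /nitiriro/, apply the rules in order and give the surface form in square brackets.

(1) Pre-Liquid Lowering: [nitiriro] → [niterero]
(2) Intervocalic Voicing: [niterero] → [niderero]
(3) Initial Consonant Epenthesis: no change — [niderero]

[niderero]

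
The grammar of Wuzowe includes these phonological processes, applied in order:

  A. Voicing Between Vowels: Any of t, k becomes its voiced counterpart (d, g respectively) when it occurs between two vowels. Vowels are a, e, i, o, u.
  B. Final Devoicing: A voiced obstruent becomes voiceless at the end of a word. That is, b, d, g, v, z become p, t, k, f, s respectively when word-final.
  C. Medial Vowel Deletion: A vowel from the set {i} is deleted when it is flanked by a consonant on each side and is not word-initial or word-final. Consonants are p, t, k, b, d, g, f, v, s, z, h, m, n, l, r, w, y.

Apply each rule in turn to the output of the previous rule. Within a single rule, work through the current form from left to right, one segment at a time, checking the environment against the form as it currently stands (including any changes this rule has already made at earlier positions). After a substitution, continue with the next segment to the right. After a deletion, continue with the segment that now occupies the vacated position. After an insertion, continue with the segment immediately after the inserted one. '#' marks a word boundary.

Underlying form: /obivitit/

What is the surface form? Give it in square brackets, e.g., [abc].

[obvdt]

A Voicing Between Vowels: [obivitit] → [obividit]
B Final Devoicing: no change — [obividit]
C Medial Vowel Deletion: [obividit] → [obvdt]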